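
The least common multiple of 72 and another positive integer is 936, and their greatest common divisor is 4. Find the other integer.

gcd × lcm = product of the two integers, so the other integer is (4 × 936) / 72 = 52.

52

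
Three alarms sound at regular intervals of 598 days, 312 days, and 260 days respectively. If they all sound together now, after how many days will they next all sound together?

35880 days

The first simultaneous occurrence is after LCM of the individual periods.
598 = 2 × 13 × 23
312 = 2^3 × 3 × 13
260 = 2^2 × 5 × 13
LCM(598, 312, 260) = 2^3 × 3 × 5 × 13 × 23 = 35880.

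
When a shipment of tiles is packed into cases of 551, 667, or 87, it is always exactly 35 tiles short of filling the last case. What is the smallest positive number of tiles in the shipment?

37984

Being 35 short of a full case of size k means N ≡ −35 (mod k), i.e. N + 35 is a multiple of each size.
551 = 19 × 29
667 = 23 × 29
87 = 3 × 29
LCM(551, 667, 87) = 3 × 19 × 23 × 29 = 38019.
Smallest positive N is 38019 − 35 = 37984.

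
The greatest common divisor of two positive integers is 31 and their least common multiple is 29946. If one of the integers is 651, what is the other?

For two integers, gcd × lcm = product, so the other is (31 × 29946) / 651 = 928326 / 651 = 1426.

1426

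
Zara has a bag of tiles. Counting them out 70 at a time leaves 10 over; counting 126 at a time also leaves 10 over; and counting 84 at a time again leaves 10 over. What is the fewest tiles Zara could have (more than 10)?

1270

N − 10 must be a common multiple of 70, 126, and 84.
70 = 2 × 5 × 7
126 = 2 × 3^2 × 7
84 = 2^2 × 3 × 7
LCM(70, 126, 84) = 2^2 × 3^2 × 5 × 7 = 1260.
Smallest N > 10 is LCM + 10 = 1260 + 10 = 1270.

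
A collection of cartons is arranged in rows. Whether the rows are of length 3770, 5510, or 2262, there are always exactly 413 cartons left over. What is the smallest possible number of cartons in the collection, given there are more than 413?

N − 413 must be a common multiple of 3770, 5510, and 2262.
3770 = 2 × 5 × 13 × 29
5510 = 2 × 5 × 19 × 29
2262 = 2 × 3 × 13 × 29
LCM(3770, 5510, 2262) = 2 × 3 × 5 × 13 × 19 × 29 = 214890.
Smallest N > 413 is LCM + 413 = 214890 + 413 = 215303.

215303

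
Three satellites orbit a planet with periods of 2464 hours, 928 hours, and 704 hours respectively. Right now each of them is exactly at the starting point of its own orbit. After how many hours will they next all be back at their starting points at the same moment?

142912 hours

They coincide at every common multiple of the periods; the first is the LCM.
2464 = 2^5 × 7 × 11
928 = 2^5 × 29
704 = 2^6 × 11
LCM(2464, 928, 704) = 2^6 × 7 × 11 × 29 = 142912.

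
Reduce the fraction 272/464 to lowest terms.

17/29

272 = 2^4 × 17
464 = 2^4 × 29
gcd(272, 464) = 2^4 = 16.
Divide numerator and denominator by 16: 272/464 = 17/29.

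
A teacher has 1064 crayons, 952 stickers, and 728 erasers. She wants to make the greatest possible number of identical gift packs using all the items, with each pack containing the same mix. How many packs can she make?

The pack count must divide each quantity, so the greatest is gcd(1064, 952, 728).
1064 = 2^3 × 7 × 19
952 = 2^3 × 7 × 17
728 = 2^3 × 7 × 13
gcd(1064, 952, 728) = 2^3 × 7 = 56.

56 packs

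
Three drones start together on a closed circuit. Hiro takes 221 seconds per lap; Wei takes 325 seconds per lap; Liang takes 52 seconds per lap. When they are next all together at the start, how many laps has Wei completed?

68 laps

They are all back at their starting positions together after one LCM of the periods.
221 = 13 × 17
325 = 5^2 × 13
52 = 2^2 × 13
LCM(221, 325, 52) = 2^2 × 5^2 × 13 × 17 = 22100.
Laps for period 325: 22100 / 325 = 68.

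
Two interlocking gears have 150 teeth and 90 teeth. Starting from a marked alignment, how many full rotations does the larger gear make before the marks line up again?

All finish a whole number of cycles simultaneously at t = LCM of the periods.
150 = 2 × 3 × 5^2
90 = 2 × 3^2 × 5
LCM(150, 90) = 2 × 3^2 × 5^2 = 450.
Rotations for period 150: 450 / 150 = 3.

3 rotations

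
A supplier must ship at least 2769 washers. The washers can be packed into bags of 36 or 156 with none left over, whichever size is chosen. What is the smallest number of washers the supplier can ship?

The number of washers must be a common multiple of 36 and 156, so a multiple of their LCM.
36 = 2^2 × 3^2
156 = 2^2 × 3 × 13
LCM(36, 156) = 2^2 × 3^2 × 13 = 468.
Smallest multiple of 468 that is ≥ 2769: ⌈2769/468⌉ × 468 = 6 × 468 = 2808.

2808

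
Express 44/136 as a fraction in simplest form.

11/34

44 = 2^2 × 11
136 = 2^3 × 17
gcd(44, 136) = 2^2 = 4.
Divide numerator and denominator by 4: 44/136 = 11/34.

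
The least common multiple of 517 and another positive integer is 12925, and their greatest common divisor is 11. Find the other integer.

275

gcd × lcm = product of the two integers, so the other integer is (11 × 12925) / 517 = 275.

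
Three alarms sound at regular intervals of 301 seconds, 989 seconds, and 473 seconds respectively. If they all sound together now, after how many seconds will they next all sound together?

76153 seconds

They coincide at every common multiple of the periods; the first is the LCM.
301 = 7 × 43
989 = 23 × 43
473 = 11 × 43
LCM(301, 989, 473) = 7 × 11 × 23 × 43 = 76153.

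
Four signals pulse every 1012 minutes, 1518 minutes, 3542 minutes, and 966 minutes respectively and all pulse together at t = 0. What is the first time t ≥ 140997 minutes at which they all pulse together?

148764 minutes

Joint pulses occur at multiples of LCM(1012, 1518, 3542, 966).
1012 = 2^2 × 11 × 23
1518 = 2 × 3 × 11 × 23
3542 = 2 × 7 × 11 × 23
966 = 2 × 3 × 7 × 23
LCM(1012, 1518, 3542, 966) = 2^2 × 3 × 7 × 11 × 23 = 21252.
Smallest multiple of 21252 that is ≥ 140997: ⌈140997/21252⌉ × 21252 = 7 × 21252 = 148764.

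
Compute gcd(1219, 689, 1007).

1219 = 23 × 53
689 = 13 × 53
1007 = 19 × 53
gcd(1219, 689, 1007) = 53.

53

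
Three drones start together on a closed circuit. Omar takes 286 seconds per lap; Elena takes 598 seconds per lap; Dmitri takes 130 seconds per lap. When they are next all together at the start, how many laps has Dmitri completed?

They are all back at their starting positions together after one LCM of the periods.
286 = 2 × 11 × 13
598 = 2 × 13 × 23
130 = 2 × 5 × 13
LCM(286, 598, 130) = 2 × 5 × 11 × 13 × 23 = 32890.
Laps for period 130: 32890 / 130 = 253.

253 laps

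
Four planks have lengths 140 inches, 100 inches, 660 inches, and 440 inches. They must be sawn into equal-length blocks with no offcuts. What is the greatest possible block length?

The block length must divide every plank, so the greatest is gcd(140, 100, 660, 440).
140 = 2^2 × 5 × 7
100 = 2^2 × 5^2
660 = 2^2 × 3 × 5 × 11
440 = 2^3 × 5 × 11
gcd(140, 100, 660, 440) = 2^2 × 5 = 20.

20 inches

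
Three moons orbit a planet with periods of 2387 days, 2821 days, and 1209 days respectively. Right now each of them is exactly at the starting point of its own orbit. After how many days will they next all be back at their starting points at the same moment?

The first simultaneous occurrence is after LCM of the individual periods.
2387 = 7 × 11 × 31
2821 = 7 × 13 × 31
1209 = 3 × 13 × 31
LCM(2387, 2821, 1209) = 3 × 7 × 11 × 13 × 31 = 93093.

93093 days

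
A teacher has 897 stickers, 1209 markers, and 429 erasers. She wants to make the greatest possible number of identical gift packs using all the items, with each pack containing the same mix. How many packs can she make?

39 packs

The pack count must divide each quantity, so the greatest is gcd(897, 1209, 429).
897 = 3 × 13 × 23
1209 = 3 × 13 × 31
429 = 3 × 11 × 13
gcd(897, 1209, 429) = 3 × 13 = 39.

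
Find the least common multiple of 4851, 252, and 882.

4851 = 3^2 × 7^2 × 11
252 = 2^2 × 3^2 × 7
882 = 2 × 3^2 × 7^2
LCM(4851, 252, 882) = 2^2 × 3^2 × 7^2 × 11 = 19404.

19404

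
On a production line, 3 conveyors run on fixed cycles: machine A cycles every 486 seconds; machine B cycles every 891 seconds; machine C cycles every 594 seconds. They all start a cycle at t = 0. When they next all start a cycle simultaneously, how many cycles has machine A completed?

The first common completion time is the LCM of the periods.
486 = 2 × 3^5
891 = 3^4 × 11
594 = 2 × 3^3 × 11
LCM(486, 891, 594) = 2 × 3^5 × 11 = 5346.
Cycles for period 486: 5346 / 486 = 11.

11 cycles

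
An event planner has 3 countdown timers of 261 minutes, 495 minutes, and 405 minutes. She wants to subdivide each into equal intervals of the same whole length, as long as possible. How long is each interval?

9 minutes

The interval must divide each timer length; the longest such is the gcd.
261 = 3^2 × 29
495 = 3^2 × 5 × 11
405 = 3^4 × 5
gcd(261, 495, 405) = 3^2 = 9.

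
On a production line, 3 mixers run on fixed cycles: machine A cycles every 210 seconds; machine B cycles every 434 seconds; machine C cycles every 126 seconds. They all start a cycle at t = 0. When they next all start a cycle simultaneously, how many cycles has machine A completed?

93 cycles

The first common completion time is the LCM of the periods.
210 = 2 × 3 × 5 × 7
434 = 2 × 7 × 31
126 = 2 × 3^2 × 7
LCM(210, 434, 126) = 2 × 3^2 × 5 × 7 × 31 = 19530.
Cycles for period 210: 19530 / 210 = 93.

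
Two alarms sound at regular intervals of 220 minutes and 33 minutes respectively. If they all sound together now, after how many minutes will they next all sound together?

660 minutes

The first simultaneous occurrence is after LCM of the individual periods.
220 = 2^2 × 5 × 11
33 = 3 × 11
LCM(220, 33) = 2^2 × 3 × 5 × 11 = 660.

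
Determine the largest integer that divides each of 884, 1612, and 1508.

884 = 2^2 × 13 × 17
1612 = 2^2 × 13 × 31
1508 = 2^2 × 13 × 29
gcd(884, 1612, 1508) = 2^2 × 13 = 52.

52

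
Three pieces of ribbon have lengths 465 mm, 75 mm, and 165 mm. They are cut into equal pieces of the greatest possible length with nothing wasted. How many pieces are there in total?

47

Piece length = gcd(465, 75, 165).
465 = 3 × 5 × 31
75 = 3 × 5^2
165 = 3 × 5 × 11
gcd(465, 75, 165) = 3 × 5 = 15.
Total pieces = 465/15 + 75/15 + 165/15 = 31 + 5 + 11 = 47.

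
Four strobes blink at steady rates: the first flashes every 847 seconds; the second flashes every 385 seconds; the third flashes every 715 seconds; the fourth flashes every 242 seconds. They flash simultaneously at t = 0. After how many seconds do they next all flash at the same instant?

They coincide at every common multiple of the periods; the first is the LCM.
847 = 7 × 11^2
385 = 5 × 7 × 11
715 = 5 × 11 × 13
242 = 2 × 11^2
LCM(847, 385, 715, 242) = 2 × 5 × 7 × 11^2 × 13 = 110110.

110110 seconds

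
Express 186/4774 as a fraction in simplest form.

186 = 2 × 3 × 31
4774 = 2 × 7 × 11 × 31
gcd(186, 4774) = 2 × 31 = 62.
Divide numerator and denominator by 62: 186/4774 = 3/77.

3/77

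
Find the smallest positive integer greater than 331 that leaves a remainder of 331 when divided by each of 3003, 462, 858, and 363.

N − 331 must be a common multiple of 3003, 462, 858, and 363.
3003 = 3 × 7 × 11 × 13
462 = 2 × 3 × 7 × 11
858 = 2 × 3 × 11 × 13
363 = 3 × 11^2
LCM(3003, 462, 858, 363) = 2 × 3 × 7 × 11^2 × 13 = 66066.
Smallest N > 331 is LCM + 331 = 66066 + 331 = 66397.

66397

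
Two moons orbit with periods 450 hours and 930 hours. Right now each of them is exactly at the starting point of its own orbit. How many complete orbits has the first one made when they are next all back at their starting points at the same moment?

They are all back at their starting positions together after one LCM of the periods.
450 = 2 × 3^2 × 5^2
930 = 2 × 3 × 5 × 31
LCM(450, 930) = 2 × 3^2 × 5^2 × 31 = 13950.
Orbits for period 450: 13950 / 450 = 31.

31 orbits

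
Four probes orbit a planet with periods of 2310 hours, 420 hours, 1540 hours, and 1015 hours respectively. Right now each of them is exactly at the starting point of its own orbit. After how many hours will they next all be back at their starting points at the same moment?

133980 hours

We need the least common multiple of the intervals.
2310 = 2 × 3 × 5 × 7 × 11
420 = 2^2 × 3 × 5 × 7
1540 = 2^2 × 5 × 7 × 11
1015 = 5 × 7 × 29
LCM(2310, 420, 1540, 1015) = 2^2 × 3 × 5 × 7 × 11 × 29 = 133980.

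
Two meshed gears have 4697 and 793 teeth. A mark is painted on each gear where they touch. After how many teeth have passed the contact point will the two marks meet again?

61061 teeth

They coincide at every common multiple of the periods; the first is the LCM.
4697 = 7 × 11 × 61
793 = 13 × 61
LCM(4697, 793) = 7 × 11 × 13 × 61 = 61061.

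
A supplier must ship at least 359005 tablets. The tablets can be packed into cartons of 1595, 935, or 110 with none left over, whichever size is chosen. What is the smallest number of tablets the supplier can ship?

379610

The number of tablets must be a common multiple of 1595, 935, and 110, so a multiple of their LCM.
1595 = 5 × 11 × 29
935 = 5 × 11 × 17
110 = 2 × 5 × 11
LCM(1595, 935, 110) = 2 × 5 × 11 × 17 × 29 = 54230.
Smallest multiple of 54230 that is ≥ 359005: ⌈359005/54230⌉ × 54230 = 7 × 54230 = 379610.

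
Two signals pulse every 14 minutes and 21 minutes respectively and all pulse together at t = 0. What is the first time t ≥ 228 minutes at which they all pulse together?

252 minutes

Joint pulses occur at multiples of LCM(14, 21).
14 = 2 × 7
21 = 3 × 7
LCM(14, 21) = 2 × 3 × 7 = 42.
Smallest multiple of 42 that is ≥ 228: ⌈228/42⌉ × 42 = 6 × 42 = 252.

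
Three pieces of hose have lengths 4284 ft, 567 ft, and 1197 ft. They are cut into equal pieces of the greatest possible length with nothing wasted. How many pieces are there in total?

Piece length = gcd(4284, 567, 1197).
4284 = 2^2 × 3^2 × 7 × 17
567 = 3^4 × 7
1197 = 3^2 × 7 × 19
gcd(4284, 567, 1197) = 3^2 × 7 = 63.
Total pieces = 4284/63 + 567/63 + 1197/63 = 68 + 9 + 19 = 96.

96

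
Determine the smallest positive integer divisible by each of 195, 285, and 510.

125970

195 = 3 × 5 × 13
285 = 3 × 5 × 19
510 = 2 × 3 × 5 × 17
LCM(195, 285, 510) = 2 × 3 × 5 × 13 × 17 × 19 = 125970.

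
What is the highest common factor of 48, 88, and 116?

48 = 2^4 × 3
88 = 2^3 × 11
116 = 2^2 × 29
gcd(48, 88, 116) = 2^2 = 4.

4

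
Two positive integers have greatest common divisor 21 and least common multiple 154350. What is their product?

3241350

For any two positive integers, gcd × lcm = product = 21 × 154350 = 3241350.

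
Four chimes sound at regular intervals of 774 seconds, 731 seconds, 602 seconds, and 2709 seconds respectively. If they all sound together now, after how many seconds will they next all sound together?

The first simultaneous occurrence is after LCM of the individual periods.
774 = 2 × 3^2 × 43
731 = 17 × 43
602 = 2 × 7 × 43
2709 = 3^2 × 7 × 43
LCM(774, 731, 602, 2709) = 2 × 3^2 × 7 × 17 × 43 = 92106.

92106 seconds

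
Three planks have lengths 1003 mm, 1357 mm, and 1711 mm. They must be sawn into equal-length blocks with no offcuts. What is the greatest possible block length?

The block length must divide every plank, so the greatest is gcd(1003, 1357, 1711).
1003 = 17 × 59
1357 = 23 × 59
1711 = 29 × 59
gcd(1003, 1357, 1711) = 59.

59 mm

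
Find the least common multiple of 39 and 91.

273

39 = 3 × 13
91 = 7 × 13
LCM(39, 91) = 3 × 7 × 13 = 273.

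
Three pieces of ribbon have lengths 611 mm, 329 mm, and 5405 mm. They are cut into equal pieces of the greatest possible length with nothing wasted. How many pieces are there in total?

Piece length = gcd(611, 329, 5405).
611 = 13 × 47
329 = 7 × 47
5405 = 5 × 23 × 47
gcd(611, 329, 5405) = 47.
Total pieces = 611/47 + 329/47 + 5405/47 = 13 + 7 + 115 = 135.

135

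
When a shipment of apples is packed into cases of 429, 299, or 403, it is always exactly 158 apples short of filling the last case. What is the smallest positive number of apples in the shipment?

305719

Being 158 short of a full case of size k means N ≡ −158 (mod k), i.e. N + 158 is a multiple of each size.
429 = 3 × 11 × 13
299 = 13 × 23
403 = 13 × 31
LCM(429, 299, 403) = 3 × 11 × 13 × 23 × 31 = 305877.
Smallest positive N is 305877 − 158 = 305719.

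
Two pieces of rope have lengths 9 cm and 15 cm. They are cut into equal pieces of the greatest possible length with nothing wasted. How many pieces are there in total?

Piece length = gcd(9, 15).
9 = 3^2
15 = 3 × 5
gcd(9, 15) = 3.
Total pieces = 9/3 + 15/3 = 3 + 5 = 8.

8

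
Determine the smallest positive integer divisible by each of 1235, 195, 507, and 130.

96330

1235 = 5 × 13 × 19
195 = 3 × 5 × 13
507 = 3 × 13^2
130 = 2 × 5 × 13
LCM(1235, 195, 507, 130) = 2 × 3 × 5 × 13^2 × 19 = 96330.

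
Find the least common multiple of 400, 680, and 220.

400 = 2^4 × 5^2
680 = 2^3 × 5 × 17
220 = 2^2 × 5 × 11
LCM(400, 680, 220) = 2^4 × 5^2 × 11 × 17 = 74800.

74800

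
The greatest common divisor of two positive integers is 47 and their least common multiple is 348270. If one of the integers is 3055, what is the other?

For two integers, gcd × lcm = product, so the other is (47 × 348270) / 3055 = 16368690 / 3055 = 5358.

5358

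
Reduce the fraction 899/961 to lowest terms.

29/31

899 = 29 × 31
961 = 31^2
gcd(899, 961) = 31.
Divide numerator and denominator by 31: 899/961 = 29/31.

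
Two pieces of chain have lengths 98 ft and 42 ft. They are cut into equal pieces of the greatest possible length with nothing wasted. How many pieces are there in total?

Piece length = gcd(98, 42).
98 = 2 × 7^2
42 = 2 × 3 × 7
gcd(98, 42) = 2 × 7 = 14.
Total pieces = 98/14 + 42/14 = 7 + 3 = 10.

10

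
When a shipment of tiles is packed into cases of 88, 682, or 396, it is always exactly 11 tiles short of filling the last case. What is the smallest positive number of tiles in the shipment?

24541

Being 11 short of a full case of size k means N ≡ −11 (mod k), i.e. N + 11 is a multiple of each size.
88 = 2^3 × 11
682 = 2 × 11 × 31
396 = 2^2 × 3^2 × 11
LCM(88, 682, 396) = 2^3 × 3^2 × 11 × 31 = 24552.
Smallest positive N is 24552 − 11 = 24541.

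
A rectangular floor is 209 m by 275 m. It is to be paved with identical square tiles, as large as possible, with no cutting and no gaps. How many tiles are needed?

Tile side = gcd(209, 275).
209 = 11 × 19
275 = 5^2 × 11
gcd(209, 275) = 11.
Tiles: (209/11) × (275/11) = 19 × 25 = 475.

475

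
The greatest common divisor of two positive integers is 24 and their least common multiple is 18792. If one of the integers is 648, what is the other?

For two integers, gcd × lcm = product, so the other is (24 × 18792) / 648 = 451008 / 648 = 696.

696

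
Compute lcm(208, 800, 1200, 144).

208 = 2^4 × 13
800 = 2^5 × 5^2
1200 = 2^4 × 3 × 5^2
144 = 2^4 × 3^2
LCM(208, 800, 1200, 144) = 2^5 × 3^2 × 5^2 × 13 = 93600.

93600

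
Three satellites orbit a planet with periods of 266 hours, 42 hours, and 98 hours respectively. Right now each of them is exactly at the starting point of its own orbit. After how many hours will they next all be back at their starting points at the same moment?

5586 hours

They coincide at every common multiple of the periods; the first is the LCM.
266 = 2 × 7 × 19
42 = 2 × 3 × 7
98 = 2 × 7^2
LCM(266, 42, 98) = 2 × 3 × 7^2 × 19 = 5586.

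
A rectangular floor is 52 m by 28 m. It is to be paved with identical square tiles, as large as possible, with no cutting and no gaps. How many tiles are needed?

91

Tile side = gcd(52, 28).
52 = 2^2 × 13
28 = 2^2 × 7
gcd(52, 28) = 2^2 = 4.
Tiles: (52/4) × (28/4) = 13 × 7 = 91.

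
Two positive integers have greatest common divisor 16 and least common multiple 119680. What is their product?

For any two positive integers, gcd × lcm = product = 16 × 119680 = 1914880.

1914880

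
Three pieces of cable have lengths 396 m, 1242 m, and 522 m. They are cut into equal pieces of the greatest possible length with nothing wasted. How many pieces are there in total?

Piece length = gcd(396, 1242, 522).
396 = 2^2 × 3^2 × 11
1242 = 2 × 3^3 × 23
522 = 2 × 3^2 × 29
gcd(396, 1242, 522) = 2 × 3^2 = 18.
Total pieces = 396/18 + 1242/18 + 522/18 = 22 + 69 + 29 = 120.

120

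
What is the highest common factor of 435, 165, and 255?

15

435 = 3 × 5 × 29
165 = 3 × 5 × 11
255 = 3 × 5 × 17
gcd(435, 165, 255) = 3 × 5 = 15.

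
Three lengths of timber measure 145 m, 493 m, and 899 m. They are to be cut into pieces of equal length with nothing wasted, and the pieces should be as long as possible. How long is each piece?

Each piece length must divide every original length, so the longest possible is gcd(145, 493, 899).
145 = 5 × 29
493 = 17 × 29
899 = 29 × 31
gcd(145, 493, 899) = 29.

29 m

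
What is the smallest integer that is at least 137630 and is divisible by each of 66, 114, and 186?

155496

The integer must be a common multiple of 66, 114, and 186, so a multiple of their LCM.
66 = 2 × 3 × 11
114 = 2 × 3 × 19
186 = 2 × 3 × 31
LCM(66, 114, 186) = 2 × 3 × 11 × 19 × 31 = 38874.
Smallest multiple of 38874 that is ≥ 137630: ⌈137630/38874⌉ × 38874 = 4 × 38874 = 155496.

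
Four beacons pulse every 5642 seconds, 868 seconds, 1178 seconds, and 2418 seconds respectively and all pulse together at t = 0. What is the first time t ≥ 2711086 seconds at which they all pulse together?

Joint pulses occur at multiples of LCM(5642, 868, 1178, 2418).
5642 = 2 × 7 × 13 × 31
868 = 2^2 × 7 × 31
1178 = 2 × 19 × 31
2418 = 2 × 3 × 13 × 31
LCM(5642, 868, 1178, 2418) = 2^2 × 3 × 7 × 13 × 19 × 31 = 643188.
Smallest multiple of 643188 that is ≥ 2711086: ⌈2711086/643188⌉ × 643188 = 5 × 643188 = 3215940.

3215940 seconds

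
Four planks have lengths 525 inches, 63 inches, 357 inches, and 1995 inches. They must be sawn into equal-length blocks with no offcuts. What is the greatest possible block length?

21 inches

This is the greatest common divisor of 525, 63, 357, and 1995.
525 = 3 × 5^2 × 7
63 = 3^2 × 7
357 = 3 × 7 × 17
1995 = 3 × 5 × 7 × 19
gcd(525, 63, 357, 1995) = 3 × 7 = 21.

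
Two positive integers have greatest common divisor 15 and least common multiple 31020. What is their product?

465300

For any two positive integers, gcd × lcm = product = 15 × 31020 = 465300.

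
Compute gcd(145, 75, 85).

5

145 = 5 × 29
75 = 3 × 5^2
85 = 5 × 17
gcd(145, 75, 85) = 5.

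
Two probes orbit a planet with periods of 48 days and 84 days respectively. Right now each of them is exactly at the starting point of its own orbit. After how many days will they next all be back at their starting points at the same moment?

They coincide at every common multiple of the periods; the first is the LCM.
48 = 2^4 × 3
84 = 2^2 × 3 × 7
LCM(48, 84) = 2^4 × 3 × 7 = 336.

336 days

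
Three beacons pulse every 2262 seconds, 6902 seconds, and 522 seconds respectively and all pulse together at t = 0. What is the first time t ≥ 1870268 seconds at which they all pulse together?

2422602 seconds

Joint pulses occur at multiples of LCM(2262, 6902, 522).
2262 = 2 × 3 × 13 × 29
6902 = 2 × 7 × 17 × 29
522 = 2 × 3^2 × 29
LCM(2262, 6902, 522) = 2 × 3^2 × 7 × 13 × 17 × 29 = 807534.
Smallest multiple of 807534 that is ≥ 1870268: ⌈1870268/807534⌉ × 807534 = 3 × 807534 = 2422602.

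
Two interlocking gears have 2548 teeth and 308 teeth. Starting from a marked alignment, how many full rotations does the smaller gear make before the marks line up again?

91 rotations

The first common completion time is the LCM of the periods.
2548 = 2^2 × 7^2 × 13
308 = 2^2 × 7 × 11
LCM(2548, 308) = 2^2 × 7^2 × 11 × 13 = 28028.
Rotations for period 308: 28028 / 308 = 91.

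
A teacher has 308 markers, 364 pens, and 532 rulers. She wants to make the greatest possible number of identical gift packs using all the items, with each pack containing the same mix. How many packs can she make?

28 packs

The pack count must divide each quantity, so the greatest is gcd(308, 364, 532).
308 = 2^2 × 7 × 11
364 = 2^2 × 7 × 13
532 = 2^2 × 7 × 19
gcd(308, 364, 532) = 2^2 × 7 = 28.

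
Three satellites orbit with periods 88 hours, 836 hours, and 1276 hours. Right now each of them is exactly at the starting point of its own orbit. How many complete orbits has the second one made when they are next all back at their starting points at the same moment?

58 orbits

They are all back at their starting positions together after one LCM of the periods.
88 = 2^3 × 11
836 = 2^2 × 11 × 19
1276 = 2^2 × 11 × 29
LCM(88, 836, 1276) = 2^3 × 11 × 19 × 29 = 48488.
Orbits for period 836: 48488 / 836 = 58.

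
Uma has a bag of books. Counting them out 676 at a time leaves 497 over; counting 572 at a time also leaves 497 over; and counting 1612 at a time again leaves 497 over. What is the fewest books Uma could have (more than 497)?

N − 497 must be a common multiple of 676, 572, and 1612.
676 = 2^2 × 13^2
572 = 2^2 × 11 × 13
1612 = 2^2 × 13 × 31
LCM(676, 572, 1612) = 2^2 × 11 × 13^2 × 31 = 230516.
Smallest N > 497 is LCM + 497 = 230516 + 497 = 231013.

231013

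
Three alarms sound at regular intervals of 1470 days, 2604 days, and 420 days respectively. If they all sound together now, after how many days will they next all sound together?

The first simultaneous occurrence is after LCM of the individual periods.
1470 = 2 × 3 × 5 × 7^2
2604 = 2^2 × 3 × 7 × 31
420 = 2^2 × 3 × 5 × 7
LCM(1470, 2604, 420) = 2^2 × 3 × 5 × 7^2 × 31 = 91140.

91140 days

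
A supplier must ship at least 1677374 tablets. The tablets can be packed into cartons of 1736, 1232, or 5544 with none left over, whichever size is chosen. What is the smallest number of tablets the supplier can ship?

1718640

The number of tablets must be a common multiple of 1736, 1232, and 5544, so a multiple of their LCM.
1736 = 2^3 × 7 × 31
1232 = 2^4 × 7 × 11
5544 = 2^3 × 3^2 × 7 × 11
LCM(1736, 1232, 5544) = 2^4 × 3^2 × 7 × 11 × 31 = 343728.
Smallest multiple of 343728 that is ≥ 1677374: ⌈1677374/343728⌉ × 343728 = 5 × 343728 = 1718640.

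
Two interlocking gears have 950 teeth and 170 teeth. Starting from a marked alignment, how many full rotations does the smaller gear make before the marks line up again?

95 rotations

They are all back at their starting positions together after one LCM of the periods.
950 = 2 × 5^2 × 19
170 = 2 × 5 × 17
LCM(950, 170) = 2 × 5^2 × 17 × 19 = 16150.
Rotations for period 170: 16150 / 170 = 95.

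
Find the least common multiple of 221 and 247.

221 = 13 × 17
247 = 13 × 19
LCM(221, 247) = 13 × 17 × 19 = 4199.

4199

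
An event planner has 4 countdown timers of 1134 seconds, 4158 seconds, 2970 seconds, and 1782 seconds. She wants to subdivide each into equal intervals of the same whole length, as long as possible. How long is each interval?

54 seconds

The interval must divide each timer length; the longest such is the gcd.
1134 = 2 × 3^4 × 7
4158 = 2 × 3^3 × 7 × 11
2970 = 2 × 3^3 × 5 × 11
1782 = 2 × 3^4 × 11
gcd(1134, 4158, 2970, 1782) = 2 × 3^3 = 54.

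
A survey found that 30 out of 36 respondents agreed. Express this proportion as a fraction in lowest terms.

30 = 2 × 3 × 5
36 = 2^2 × 3^2
gcd(30, 36) = 2 × 3 = 6.
Divide numerator and denominator by 6: 30/36 = 5/6.

5/6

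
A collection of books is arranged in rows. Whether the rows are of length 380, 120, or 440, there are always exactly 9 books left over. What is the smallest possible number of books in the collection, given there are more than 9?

N − 9 must be a common multiple of 380, 120, and 440.
380 = 2^2 × 5 × 19
120 = 2^3 × 3 × 5
440 = 2^3 × 5 × 11
LCM(380, 120, 440) = 2^3 × 3 × 5 × 11 × 19 = 25080.
Smallest N > 9 is LCM + 9 = 25080 + 9 = 25089.

25089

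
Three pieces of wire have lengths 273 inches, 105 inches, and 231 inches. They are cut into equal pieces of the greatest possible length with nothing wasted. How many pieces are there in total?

Piece length = gcd(273, 105, 231).
273 = 3 × 7 × 13
105 = 3 × 5 × 7
231 = 3 × 7 × 11
gcd(273, 105, 231) = 3 × 7 = 21.
Total pieces = 273/21 + 105/21 + 231/21 = 13 + 5 + 11 = 29.

29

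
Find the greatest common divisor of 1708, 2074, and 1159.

61

1708 = 2^2 × 7 × 61
2074 = 2 × 17 × 61
1159 = 19 × 61
gcd(1708, 2074, 1159) = 61.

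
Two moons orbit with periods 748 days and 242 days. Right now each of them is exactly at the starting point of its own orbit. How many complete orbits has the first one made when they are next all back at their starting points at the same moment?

The first common completion time is the LCM of the periods.
748 = 2^2 × 11 × 17
242 = 2 × 11^2
LCM(748, 242) = 2^2 × 11^2 × 17 = 8228.
Orbits for period 748: 8228 / 748 = 11.

11 orbits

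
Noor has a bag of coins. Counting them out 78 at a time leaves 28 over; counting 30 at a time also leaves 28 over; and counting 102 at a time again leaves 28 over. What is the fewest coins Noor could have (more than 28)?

N − 28 must be a common multiple of 78, 30, and 102.
78 = 2 × 3 × 13
30 = 2 × 3 × 5
102 = 2 × 3 × 17
LCM(78, 30, 102) = 2 × 3 × 5 × 13 × 17 = 6630.
Smallest N > 28 is LCM + 28 = 6630 + 28 = 6658.

6658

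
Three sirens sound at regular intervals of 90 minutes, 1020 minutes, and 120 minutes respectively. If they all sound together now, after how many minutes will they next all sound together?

6120 minutes

They coincide at every common multiple of the periods; the first is the LCM.
90 = 2 × 3^2 × 5
1020 = 2^2 × 3 × 5 × 17
120 = 2^3 × 3 × 5
LCM(90, 1020, 120) = 2^3 × 3^2 × 5 × 17 = 6120.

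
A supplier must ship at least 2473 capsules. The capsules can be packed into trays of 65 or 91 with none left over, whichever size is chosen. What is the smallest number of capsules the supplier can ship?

2730

The number of capsules must be a common multiple of 65 and 91, so a multiple of their LCM.
65 = 5 × 13
91 = 7 × 13
LCM(65, 91) = 5 × 7 × 13 = 455.
Smallest multiple of 455 that is ≥ 2473: ⌈2473/455⌉ × 455 = 6 × 455 = 2730.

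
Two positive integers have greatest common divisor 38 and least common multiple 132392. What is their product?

5030896

For any two positive integers, gcd × lcm = product = 38 × 132392 = 5030896.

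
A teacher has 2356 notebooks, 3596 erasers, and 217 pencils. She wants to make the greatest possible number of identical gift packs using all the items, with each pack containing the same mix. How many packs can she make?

31 packs

The pack count must divide each quantity, so the greatest is gcd(2356, 3596, 217).
2356 = 2^2 × 19 × 31
3596 = 2^2 × 29 × 31
217 = 7 × 31
gcd(2356, 3596, 217) = 31.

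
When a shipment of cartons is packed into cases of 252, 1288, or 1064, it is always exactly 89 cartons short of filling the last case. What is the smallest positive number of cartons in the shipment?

220159

Being 89 short of a full case of size k means N ≡ −89 (mod k), i.e. N + 89 is a multiple of each size.
252 = 2^2 × 3^2 × 7
1288 = 2^3 × 7 × 23
1064 = 2^3 × 7 × 19
LCM(252, 1288, 1064) = 2^3 × 3^2 × 7 × 19 × 23 = 220248.
Smallest positive N is 220248 − 89 = 220159.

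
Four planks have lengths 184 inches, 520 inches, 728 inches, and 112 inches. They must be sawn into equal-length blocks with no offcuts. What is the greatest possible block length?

8 inches

This is the greatest common divisor of 184, 520, 728, and 112.
184 = 2^3 × 23
520 = 2^3 × 5 × 13
728 = 2^3 × 7 × 13
112 = 2^4 × 7
gcd(184, 520, 728, 112) = 2^3 = 8.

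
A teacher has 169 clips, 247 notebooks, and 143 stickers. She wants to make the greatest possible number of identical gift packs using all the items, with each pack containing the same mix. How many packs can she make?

The pack count must divide each quantity, so the greatest is gcd(169, 247, 143).
169 = 13^2
247 = 13 × 19
143 = 11 × 13
gcd(169, 247, 143) = 13.

13 packs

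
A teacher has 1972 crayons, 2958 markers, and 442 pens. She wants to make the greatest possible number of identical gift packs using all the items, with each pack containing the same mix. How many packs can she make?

34 packs

The pack count must divide each quantity, so the greatest is gcd(1972, 2958, 442).
1972 = 2^2 × 17 × 29
2958 = 2 × 3 × 17 × 29
442 = 2 × 13 × 17
gcd(1972, 2958, 442) = 2 × 17 = 34.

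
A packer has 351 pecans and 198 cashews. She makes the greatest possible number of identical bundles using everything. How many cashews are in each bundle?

22

Number of bundles = gcd(351, 198).
351 = 3^3 × 13
198 = 2 × 3^2 × 11
gcd(351, 198) = 3^2 = 9.
cashews per bundle = 198 / 9 = 22.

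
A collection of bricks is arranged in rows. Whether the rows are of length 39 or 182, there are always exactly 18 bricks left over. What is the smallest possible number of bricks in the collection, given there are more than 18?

564

N − 18 must be a common multiple of 39 and 182.
39 = 3 × 13
182 = 2 × 7 × 13
LCM(39, 182) = 2 × 3 × 7 × 13 = 546.
Smallest N > 18 is LCM + 18 = 546 + 18 = 564.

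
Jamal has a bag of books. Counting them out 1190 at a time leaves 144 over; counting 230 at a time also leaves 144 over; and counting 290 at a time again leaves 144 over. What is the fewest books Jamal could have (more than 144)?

N − 144 must be a common multiple of 1190, 230, and 290.
1190 = 2 × 5 × 7 × 17
230 = 2 × 5 × 23
290 = 2 × 5 × 29
LCM(1190, 230, 290) = 2 × 5 × 7 × 17 × 23 × 29 = 793730.
Smallest N > 144 is LCM + 144 = 793730 + 144 = 793874.

793874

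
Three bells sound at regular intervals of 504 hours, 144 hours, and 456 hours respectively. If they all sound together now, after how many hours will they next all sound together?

19152 hours

They coincide at every common multiple of the periods; the first is the LCM.
504 = 2^3 × 3^2 × 7
144 = 2^4 × 3^2
456 = 2^3 × 3 × 19
LCM(504, 144, 456) = 2^4 × 3^2 × 7 × 19 = 19152.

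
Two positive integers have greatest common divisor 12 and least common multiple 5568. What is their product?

66816

For any two positive integers, gcd × lcm = product = 12 × 5568 = 66816.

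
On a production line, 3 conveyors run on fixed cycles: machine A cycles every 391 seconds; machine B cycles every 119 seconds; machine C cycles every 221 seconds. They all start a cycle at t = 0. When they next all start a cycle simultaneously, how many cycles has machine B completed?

299 cycles

They are all back at their starting positions together after one LCM of the periods.
391 = 17 × 23
119 = 7 × 17
221 = 13 × 17
LCM(391, 119, 221) = 7 × 13 × 17 × 23 = 35581.
Cycles for period 119: 35581 / 119 = 299.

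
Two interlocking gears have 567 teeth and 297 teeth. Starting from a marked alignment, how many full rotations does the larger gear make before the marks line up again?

The first common completion time is the LCM of the periods.
567 = 3^4 × 7
297 = 3^3 × 11
LCM(567, 297) = 3^4 × 7 × 11 = 6237.
Rotations for period 567: 6237 / 567 = 11.

11 rotations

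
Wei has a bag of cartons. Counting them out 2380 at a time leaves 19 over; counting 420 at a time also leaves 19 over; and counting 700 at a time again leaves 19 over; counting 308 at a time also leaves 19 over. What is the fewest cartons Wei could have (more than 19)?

N − 19 must be a common multiple of 2380, 420, 700, and 308.
2380 = 2^2 × 5 × 7 × 17
420 = 2^2 × 3 × 5 × 7
700 = 2^2 × 5^2 × 7
308 = 2^2 × 7 × 11
LCM(2380, 420, 700, 308) = 2^2 × 3 × 5^2 × 7 × 11 × 17 = 392700.
Smallest N > 19 is LCM + 19 = 392700 + 19 = 392719.

392719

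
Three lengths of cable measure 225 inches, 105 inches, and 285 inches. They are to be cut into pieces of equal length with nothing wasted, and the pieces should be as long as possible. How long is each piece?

15 inches

Each piece length must divide every original length, so the longest possible is gcd(225, 105, 285).
225 = 3^2 × 5^2
105 = 3 × 5 × 7
285 = 3 × 5 × 19
gcd(225, 105, 285) = 3 × 5 = 15.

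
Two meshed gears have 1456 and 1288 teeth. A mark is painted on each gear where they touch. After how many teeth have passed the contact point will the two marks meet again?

33488 teeth

The first simultaneous occurrence is after LCM of the individual periods.
1456 = 2^4 × 7 × 13
1288 = 2^3 × 7 × 23
LCM(1456, 1288) = 2^4 × 7 × 13 × 23 = 33488.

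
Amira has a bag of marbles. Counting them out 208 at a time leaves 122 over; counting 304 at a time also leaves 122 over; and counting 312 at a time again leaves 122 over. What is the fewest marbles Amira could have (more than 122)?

N − 122 must be a common multiple of 208, 304, and 312.
208 = 2^4 × 13
304 = 2^4 × 19
312 = 2^3 × 3 × 13
LCM(208, 304, 312) = 2^4 × 3 × 13 × 19 = 11856.
Smallest N > 122 is LCM + 122 = 11856 + 122 = 11978.

11978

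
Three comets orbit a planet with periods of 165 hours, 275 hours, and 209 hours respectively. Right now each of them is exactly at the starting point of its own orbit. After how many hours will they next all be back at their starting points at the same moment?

15675 hours

They coincide at every common multiple of the periods; the first is the LCM.
165 = 3 × 5 × 11
275 = 5^2 × 11
209 = 11 × 19
LCM(165, 275, 209) = 3 × 5^2 × 11 × 19 = 15675.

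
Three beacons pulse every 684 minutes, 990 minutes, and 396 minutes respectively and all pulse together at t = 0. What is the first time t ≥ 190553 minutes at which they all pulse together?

225720 minutes

Joint pulses occur at multiples of LCM(684, 990, 396).
684 = 2^2 × 3^2 × 19
990 = 2 × 3^2 × 5 × 11
396 = 2^2 × 3^2 × 11
LCM(684, 990, 396) = 2^2 × 3^2 × 5 × 11 × 19 = 37620.
Smallest multiple of 37620 that is ≥ 190553: ⌈190553/37620⌉ × 37620 = 6 × 37620 = 225720.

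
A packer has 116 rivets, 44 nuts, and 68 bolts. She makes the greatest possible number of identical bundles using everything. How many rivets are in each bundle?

29

Number of bundles = gcd(116, 44, 68).
116 = 2^2 × 29
44 = 2^2 × 11
68 = 2^2 × 17
gcd(116, 44, 68) = 2^2 = 4.
rivets per bundle = 116 / 4 = 29.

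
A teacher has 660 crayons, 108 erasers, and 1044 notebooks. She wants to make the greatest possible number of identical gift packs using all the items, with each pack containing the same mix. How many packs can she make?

The pack count must divide each quantity, so the greatest is gcd(660, 108, 1044).
660 = 2^2 × 3 × 5 × 11
108 = 2^2 × 3^3
1044 = 2^2 × 3^2 × 29
gcd(660, 108, 1044) = 2^2 × 3 = 12.

12 packs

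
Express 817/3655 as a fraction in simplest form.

817 = 19 × 43
3655 = 5 × 17 × 43
gcd(817, 3655) = 43.
Divide numerator and denominator by 43: 817/3655 = 19/85.

19/85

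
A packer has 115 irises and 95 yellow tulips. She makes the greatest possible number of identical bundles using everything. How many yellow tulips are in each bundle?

19

Number of bundles = gcd(115, 95).
115 = 5 × 23
95 = 5 × 19
gcd(115, 95) = 5.
yellow tulips per bundle = 95 / 5 = 19.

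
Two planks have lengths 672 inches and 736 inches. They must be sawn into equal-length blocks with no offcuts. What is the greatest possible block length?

The block length must divide every plank, so the greatest is gcd(672, 736).
672 = 2^5 × 3 × 7
736 = 2^5 × 23
gcd(672, 736) = 2^5 = 32.

32 inches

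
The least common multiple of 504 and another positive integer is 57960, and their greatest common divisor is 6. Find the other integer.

gcd × lcm = product of the two integers, so the other integer is (6 × 57960) / 504 = 690.

690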